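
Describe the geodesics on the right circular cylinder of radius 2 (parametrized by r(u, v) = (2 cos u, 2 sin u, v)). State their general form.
The cylinder is flat (K = 0) and locally isometric to the plane via the development (u, v) ↦ (2 u, v). Geodesics are the pre-images of straight lines: circles (v constant), vertical lines (u constant), and helices (v = c · u + d) for constants c, d.

A right cylinder has E = 2², F = 0, G = 1, so EG − F² = 2², and L = −2, M = N = 0, giving K = (LN − M²)/(EG − F²) = 0 everywhere. A flat surface is locally isometric to the Euclidean plane via the map (u, v) ↦ (2 u, v). Straight lines in the (x̃, ỹ) plane pull back to: (a) horizontal circles (v = const), (b) vertical generators (u = const), and (c) helices (2 u tan θ = v, i.e. v = c · u + d).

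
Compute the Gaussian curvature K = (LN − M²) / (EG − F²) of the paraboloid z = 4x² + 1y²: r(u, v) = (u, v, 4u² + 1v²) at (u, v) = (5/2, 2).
K = 16/173889

Coefficients of the first fundamental form: E = 64*u^2 + 1, F = 16*u*v, G = 4*v^2 + 1.
Coefficients of the second fundamental form: L = 8/sqrt(64*u^2 + 4*v^2 + 1), M = 0, N = 2/sqrt(64*u^2 + 4*v^2 + 1).
Assemble K = (LN − M²)/(EG − F²) = 16/(4096*u^4 + 512*u^2*v^2 + 128*u^2 + 16*v^4 + 8*v^2 + 1). At (u, v) = (5/2, 2): K = 16/173889.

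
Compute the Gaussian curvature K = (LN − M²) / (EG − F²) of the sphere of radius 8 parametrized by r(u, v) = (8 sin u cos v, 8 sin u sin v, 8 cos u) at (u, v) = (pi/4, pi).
K = 1/64

Coefficients of the first fundamental form: E = 64, F = 0, G = 64*sin(u)^2.
Coefficients of the second fundamental form: L = -8*sin(u)/Abs(sin(u)), M = 0, N = -8*sin(u)^3/Abs(sin(u)).
Assemble K = (LN − M²)/(EG − F²) = 1/64. At (u, v) = (pi/4, pi): K = 1/64.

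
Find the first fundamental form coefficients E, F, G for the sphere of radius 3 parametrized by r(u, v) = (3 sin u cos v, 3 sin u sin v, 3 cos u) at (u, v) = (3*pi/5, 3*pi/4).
E = 9;  F = 0;  G = 9*sqrt(5)/8 + 45/8

Partials: r_u = (3*cos(u)*cos(v), 3*sin(v)*cos(u), -3*sin(u)), r_v = (-3*sin(u)*sin(v), 3*sin(u)*cos(v), 0). As functions of (u, v):
  E = r_u · r_u = 9,
  F = r_u · r_v = 0,
  G = r_v · r_v = 9*sin(u)^2.
Evaluating at (u, v) = (3*pi/5, 3*pi/4): E = 9, F = 0, G = 9*sqrt(5)/8 + 45/8.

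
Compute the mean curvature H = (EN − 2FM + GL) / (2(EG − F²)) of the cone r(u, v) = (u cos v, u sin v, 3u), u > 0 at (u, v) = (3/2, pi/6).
H = sqrt(10)/10

With E = 10, F = 0, G = u^2, L = 0, M = 0, N = 3*sqrt(10)*u^2/(10*Abs(u)), assemble
  H = (EN − 2FM + GL) / (2(EG − F²)) = 3*sqrt(10)/(20*Abs(u)).
At (u, v) = (3/2, pi/6): H = sqrt(10)/10.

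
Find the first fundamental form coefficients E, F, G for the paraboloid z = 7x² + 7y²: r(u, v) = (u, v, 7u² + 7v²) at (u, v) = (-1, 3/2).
E = 197;  F = -294;  G = 442

Partials: r_u = (1, 0, 14*u), r_v = (0, 1, 14*v). As functions of (u, v):
  E = r_u · r_u = 196*u^2 + 1,
  F = r_u · r_v = 196*u*v,
  G = r_v · r_v = 196*v^2 + 1.
Evaluating at (u, v) = (-1, 3/2): E = 197, F = -294, G = 442.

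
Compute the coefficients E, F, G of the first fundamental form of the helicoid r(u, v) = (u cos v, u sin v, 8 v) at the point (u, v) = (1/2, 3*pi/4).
E = 1;  F = 0;  G = 257/4

Partials: r_u = (cos(v), sin(v), 0), r_v = (-u*sin(v), u*cos(v), 8). As functions of (u, v):
  E = r_u · r_u = 1,
  F = r_u · r_v = 0,
  G = r_v · r_v = u^2 + 64.
Evaluating at (u, v) = (1/2, 3*pi/4): E = 1, F = 0, G = 257/4.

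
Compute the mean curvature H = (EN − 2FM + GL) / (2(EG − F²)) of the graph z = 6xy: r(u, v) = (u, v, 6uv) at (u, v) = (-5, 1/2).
H = 27*sqrt(910)/41405

With E = 36*v^2 + 1, F = 36*u*v, G = 36*u^2 + 1, L = 0, M = 6/sqrt(36*u^2 + 36*v^2 + 1), N = 0, assemble
  H = (EN − 2FM + GL) / (2(EG − F²)) = -216*u*v/(36*u^2 + 36*v^2 + 1)^(3/2).
At (u, v) = (-5, 1/2): H = 27*sqrt(910)/41405.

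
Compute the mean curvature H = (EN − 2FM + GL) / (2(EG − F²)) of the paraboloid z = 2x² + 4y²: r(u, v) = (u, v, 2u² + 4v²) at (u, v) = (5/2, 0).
H = 406*sqrt(101)/10201

With E = 16*u^2 + 1, F = 32*u*v, G = 64*v^2 + 1, L = 4/sqrt(16*u^2 + 64*v^2 + 1), M = 0, N = 8/sqrt(16*u^2 + 64*v^2 + 1), assemble
  H = (EN − 2FM + GL) / (2(EG − F²)) = 2*(32*u^2 + 64*v^2 + 3)/(16*u^2 + 64*v^2 + 1)^(3/2).
At (u, v) = (5/2, 0): H = 406*sqrt(101)/10201.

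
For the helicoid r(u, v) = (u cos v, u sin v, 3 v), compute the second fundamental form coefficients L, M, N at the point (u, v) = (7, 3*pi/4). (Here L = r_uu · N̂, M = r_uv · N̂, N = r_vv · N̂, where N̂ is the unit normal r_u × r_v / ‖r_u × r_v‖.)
L = 0;  M = -3*sqrt(58)/58;  N = 0

Compute the unit normal N̂(u, v) = (3*sin(v)/sqrt(u^2 + 9), -3*cos(v)/sqrt(u^2 + 9), u/sqrt(u^2 + 9)), and the second partials r_uu, r_uv, r_vv. Take dot products:
  L(u, v) = r_uu · N̂ = 0,
  M(u, v) = r_uv · N̂ = -3/sqrt(u^2 + 9),
  N(u, v) = r_vv · N̂ = 0.
Evaluating at (u, v) = (7, 3*pi/4):
  L = 0, M = -3*sqrt(58)/58, N = 0.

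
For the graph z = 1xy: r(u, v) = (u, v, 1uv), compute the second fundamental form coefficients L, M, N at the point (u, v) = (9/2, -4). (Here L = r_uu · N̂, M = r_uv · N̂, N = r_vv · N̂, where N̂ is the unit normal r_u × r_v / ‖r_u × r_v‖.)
L = 0;  M = 2*sqrt(149)/149;  N = 0

Compute the unit normal N̂(u, v) = (-v/sqrt(u^2 + v^2 + 1), -u/sqrt(u^2 + v^2 + 1), 1/sqrt(u^2 + v^2 + 1)), and the second partials r_uu, r_uv, r_vv. Take dot products:
  L(u, v) = r_uu · N̂ = 0,
  M(u, v) = r_uv · N̂ = 1/sqrt(u^2 + v^2 + 1),
  N(u, v) = r_vv · N̂ = 0.
Evaluating at (u, v) = (9/2, -4):
  L = 0, M = 2*sqrt(149)/149, N = 0.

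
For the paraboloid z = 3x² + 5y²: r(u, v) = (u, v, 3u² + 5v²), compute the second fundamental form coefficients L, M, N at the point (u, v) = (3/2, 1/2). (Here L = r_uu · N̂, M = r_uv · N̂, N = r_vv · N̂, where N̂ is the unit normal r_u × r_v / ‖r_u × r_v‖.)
L = 6*sqrt(107)/107;  M = 0;  N = 10*sqrt(107)/107

Compute the unit normal N̂(u, v) = (-6*u/sqrt(36*u^2 + 100*v^2 + 1), -10*v/sqrt(36*u^2 + 100*v^2 + 1), 1/sqrt(36*u^2 + 100*v^2 + 1)), and the second partials r_uu, r_uv, r_vv. Take dot products:
  L(u, v) = r_uu · N̂ = 6/sqrt(36*u^2 + 100*v^2 + 1),
  M(u, v) = r_uv · N̂ = 0,
  N(u, v) = r_vv · N̂ = 10/sqrt(36*u^2 + 100*v^2 + 1).
Evaluating at (u, v) = (3/2, 1/2):
  L = 6*sqrt(107)/107, M = 0, N = 10*sqrt(107)/107.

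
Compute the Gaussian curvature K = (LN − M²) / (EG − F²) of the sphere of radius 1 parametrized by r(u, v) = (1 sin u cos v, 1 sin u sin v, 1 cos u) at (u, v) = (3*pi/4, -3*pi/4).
K = 1

Coefficients of the first fundamental form: E = 1, F = 0, G = sin(u)^2.
Coefficients of the second fundamental form: L = -sin(u)/Abs(sin(u)), M = 0, N = -sin(u)^3/Abs(sin(u)).
Assemble K = (LN − M²)/(EG − F²) = 1. At (u, v) = (3*pi/4, -3*pi/4): K = 1.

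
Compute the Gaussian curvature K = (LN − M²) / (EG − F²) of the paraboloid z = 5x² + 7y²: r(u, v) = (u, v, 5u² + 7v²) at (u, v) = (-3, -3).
K = 28/1420445

Coefficients of the first fundamental form: E = 100*u^2 + 1, F = 140*u*v, G = 196*v^2 + 1.
Coefficients of the second fundamental form: L = 10/sqrt(100*u^2 + 196*v^2 + 1), M = 0, N = 14/sqrt(100*u^2 + 196*v^2 + 1).
Assemble K = (LN − M²)/(EG − F²) = 140/(10000*u^4 + 39200*u^2*v^2 + 200*u^2 + 38416*v^4 + 392*v^2 + 1). At (u, v) = (-3, -3): K = 28/1420445.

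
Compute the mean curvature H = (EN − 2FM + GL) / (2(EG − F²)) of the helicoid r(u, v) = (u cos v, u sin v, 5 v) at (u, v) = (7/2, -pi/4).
H = 0

With E = 1, F = 0, G = u^2 + 25, L = 0, M = -5/sqrt(u^2 + 25), N = 0, assemble
  H = (EN − 2FM + GL) / (2(EG − F²)) = 0.
At (u, v) = (7/2, -pi/4): H = 0.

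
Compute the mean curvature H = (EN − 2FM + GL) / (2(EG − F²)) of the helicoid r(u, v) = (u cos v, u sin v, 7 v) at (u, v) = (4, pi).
H = 0

With E = 1, F = 0, G = u^2 + 49, L = 0, M = -7/sqrt(u^2 + 49), N = 0, assemble
  H = (EN − 2FM + GL) / (2(EG − F²)) = 0.
At (u, v) = (4, pi): H = 0.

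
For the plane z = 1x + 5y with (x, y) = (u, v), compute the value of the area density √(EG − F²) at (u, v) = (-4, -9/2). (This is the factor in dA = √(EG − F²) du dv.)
√(EG − F²)|_{(-4, -9/2)} = 3*sqrt(3)

E = 2, F = 5, G = 26, so EG − F² = 27. Taking the positive square root: √(EG − F²) = 3*sqrt(3). At (u, v) = (-4, -9/2): 3*sqrt(3).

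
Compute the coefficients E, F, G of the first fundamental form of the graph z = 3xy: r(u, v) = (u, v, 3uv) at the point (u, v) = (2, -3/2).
E = 85/4;  F = -27;  G = 37

Partials: r_u = (1, 0, 3*v), r_v = (0, 1, 3*u). As functions of (u, v):
  E = r_u · r_u = 9*v^2 + 1,
  F = r_u · r_v = 9*u*v,
  G = r_v · r_v = 9*u^2 + 1.
Evaluating at (u, v) = (2, -3/2): E = 85/4, F = -27, G = 37.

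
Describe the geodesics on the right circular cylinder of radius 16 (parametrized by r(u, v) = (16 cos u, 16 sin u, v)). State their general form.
The cylinder is flat (K = 0) and locally isometric to the plane via the development (u, v) ↦ (16 u, v). Geodesics are the pre-images of straight lines: circles (v constant), vertical lines (u constant), and helices (v = c · u + d) for constants c, d.

A right cylinder has E = 16², F = 0, G = 1, so EG − F² = 16², and L = −16, M = N = 0, giving K = (LN − M²)/(EG − F²) = 0 everywhere. A flat surface is locally isometric to the Euclidean plane via the map (u, v) ↦ (16 u, v). Straight lines in the (x̃, ỹ) plane pull back to: (a) horizontal circles (v = const), (b) vertical generators (u = const), and (c) helices (16 u tan θ = v, i.e. v = c · u + d).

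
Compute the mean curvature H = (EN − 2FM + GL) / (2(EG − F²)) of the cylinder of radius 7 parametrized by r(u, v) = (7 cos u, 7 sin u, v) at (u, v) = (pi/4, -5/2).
H = -1/14

With E = 49, F = 0, G = 1, L = -7, M = 0, N = 0, assemble
  H = (EN − 2FM + GL) / (2(EG − F²)) = -1/14.
At (u, v) = (pi/4, -5/2): H = -1/14.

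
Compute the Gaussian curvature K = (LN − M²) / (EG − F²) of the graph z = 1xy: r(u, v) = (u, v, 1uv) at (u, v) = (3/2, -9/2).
K = -4/2209

Coefficients of the first fundamental form: E = v^2 + 1, F = u*v, G = u^2 + 1.
Coefficients of the second fundamental form: L = 0, M = 1/sqrt(u^2 + v^2 + 1), N = 0.
Assemble K = (LN − M²)/(EG − F²) = 1/((u^2*v^2 - (u^2 + 1)*(v^2 + 1))*(u^2 + v^2 + 1)). At (u, v) = (3/2, -9/2): K = -4/2209.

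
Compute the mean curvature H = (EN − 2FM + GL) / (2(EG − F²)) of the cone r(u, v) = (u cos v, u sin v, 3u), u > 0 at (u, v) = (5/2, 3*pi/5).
H = 3*sqrt(10)/50

With E = 10, F = 0, G = u^2, L = 0, M = 0, N = 3*sqrt(10)*u^2/(10*Abs(u)), assemble
  H = (EN − 2FM + GL) / (2(EG − F²)) = 3*sqrt(10)/(20*Abs(u)).
At (u, v) = (5/2, 3*pi/5): H = 3*sqrt(10)/50.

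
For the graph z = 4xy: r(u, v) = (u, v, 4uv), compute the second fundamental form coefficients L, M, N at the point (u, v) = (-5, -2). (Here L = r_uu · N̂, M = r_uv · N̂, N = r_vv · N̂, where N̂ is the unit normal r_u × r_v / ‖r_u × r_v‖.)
L = 0;  M = 4*sqrt(465)/465;  N = 0

Compute the unit normal N̂(u, v) = (-4*v/sqrt(16*u^2 + 16*v^2 + 1), -4*u/sqrt(16*u^2 + 16*v^2 + 1), 1/sqrt(16*u^2 + 16*v^2 + 1)), and the second partials r_uu, r_uv, r_vv. Take dot products:
  L(u, v) = r_uu · N̂ = 0,
  M(u, v) = r_uv · N̂ = 4/sqrt(16*u^2 + 16*v^2 + 1),
  N(u, v) = r_vv · N̂ = 0.
Evaluating at (u, v) = (-5, -2):
  L = 0, M = 4*sqrt(465)/465, N = 0.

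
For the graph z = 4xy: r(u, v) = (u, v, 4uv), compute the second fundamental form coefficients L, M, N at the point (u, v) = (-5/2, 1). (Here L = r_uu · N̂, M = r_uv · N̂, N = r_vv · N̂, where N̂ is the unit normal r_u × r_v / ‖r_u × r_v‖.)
L = 0;  M = 4*sqrt(13)/39;  N = 0

Compute the unit normal N̂(u, v) = (-4*v/sqrt(16*u^2 + 16*v^2 + 1), -4*u/sqrt(16*u^2 + 16*v^2 + 1), 1/sqrt(16*u^2 + 16*v^2 + 1)), and the second partials r_uu, r_uv, r_vv. Take dot products:
  L(u, v) = r_uu · N̂ = 0,
  M(u, v) = r_uv · N̂ = 4/sqrt(16*u^2 + 16*v^2 + 1),
  N(u, v) = r_vv · N̂ = 0.
Evaluating at (u, v) = (-5/2, 1):
  L = 0, M = 4*sqrt(13)/39, N = 0.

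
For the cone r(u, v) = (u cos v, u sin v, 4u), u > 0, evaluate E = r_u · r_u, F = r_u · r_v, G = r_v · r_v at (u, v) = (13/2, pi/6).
E = 17;  F = 0;  G = 169/4

Partials: r_u = (cos(v), sin(v), 4), r_v = (-u*sin(v), u*cos(v), 0). As functions of (u, v):
  E = r_u · r_u = 17,
  F = r_u · r_v = 0,
  G = r_v · r_v = u^2.
Evaluating at (u, v) = (13/2, pi/6): E = 17, F = 0, G = 169/4.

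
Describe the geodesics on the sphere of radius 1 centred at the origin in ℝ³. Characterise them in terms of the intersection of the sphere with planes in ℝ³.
Geodesics on the sphere of radius 1 are great circles — circles of radius 1 obtained as the intersection of the sphere with planes through the origin (the centre of the sphere).

A curve α(t) of nonzero constant speed on the sphere of radius 1 is a geodesic iff its acceleration α̈ is everywhere normal to the surface, i.e. parallel to the radial vector α(t). Then d/dt(α × α̇) = α̇ × α̇ + α × α̈ = 0, so α × α̇ is a constant vector n ≠ 0 and α(t) · n = 0 for all t: α lies in the plane through the origin with normal n. The intersection of that plane with the sphere is a circle of radius 1 (a great circle). Conversely, a great circle traversed at constant speed has centripetal acceleration pointing at the origin, hence normal to the sphere, so every great circle is a geodesic.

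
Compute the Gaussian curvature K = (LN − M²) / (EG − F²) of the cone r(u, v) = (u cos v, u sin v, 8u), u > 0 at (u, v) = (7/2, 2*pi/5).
K = 0

Coefficients of the first fundamental form: E = 65, F = 0, G = u^2.
Coefficients of the second fundamental form: L = 0, M = 0, N = 8*sqrt(65)*u^2/(65*Abs(u)).
Assemble K = (LN − M²)/(EG − F²) = 0. At (u, v) = (7/2, 2*pi/5): K = 0.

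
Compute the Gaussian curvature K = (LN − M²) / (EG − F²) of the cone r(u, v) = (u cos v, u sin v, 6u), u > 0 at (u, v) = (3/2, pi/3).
K = 0

Coefficients of the first fundamental form: E = 37, F = 0, G = u^2.
Coefficients of the second fundamental form: L = 0, M = 0, N = 6*sqrt(37)*u^2/(37*Abs(u)).
Assemble K = (LN − M²)/(EG − F²) = 0. At (u, v) = (3/2, pi/3): K = 0.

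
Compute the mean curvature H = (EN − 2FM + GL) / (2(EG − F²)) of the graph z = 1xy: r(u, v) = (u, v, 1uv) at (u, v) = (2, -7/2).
H = 56*sqrt(69)/4761

With E = v^2 + 1, F = u*v, G = u^2 + 1, L = 0, M = 1/sqrt(u^2 + v^2 + 1), N = 0, assemble
  H = (EN − 2FM + GL) / (2(EG − F²)) = -u*v/(u^2 + v^2 + 1)^(3/2).
At (u, v) = (2, -7/2): H = 56*sqrt(69)/4761.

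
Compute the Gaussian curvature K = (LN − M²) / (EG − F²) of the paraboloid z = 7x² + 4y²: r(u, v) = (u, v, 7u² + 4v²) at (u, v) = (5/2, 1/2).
K = 28/385641

Coefficients of the first fundamental form: E = 196*u^2 + 1, F = 112*u*v, G = 64*v^2 + 1.
Coefficients of the second fundamental form: L = 14/sqrt(196*u^2 + 64*v^2 + 1), M = 0, N = 8/sqrt(196*u^2 + 64*v^2 + 1).
Assemble K = (LN − M²)/(EG − F²) = 112/(38416*u^4 + 25088*u^2*v^2 + 392*u^2 + 4096*v^4 + 128*v^2 + 1). At (u, v) = (5/2, 1/2): K = 28/385641.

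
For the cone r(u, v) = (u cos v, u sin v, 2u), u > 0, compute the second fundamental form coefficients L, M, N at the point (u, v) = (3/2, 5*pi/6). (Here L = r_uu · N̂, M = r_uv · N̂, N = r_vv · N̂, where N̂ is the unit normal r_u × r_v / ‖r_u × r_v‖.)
L = 0;  M = 0;  N = 3*sqrt(5)/5

Compute the unit normal N̂(u, v) = (-2*sqrt(5)*u*cos(v)/(5*Abs(u)), -2*sqrt(5)*u*sin(v)/(5*Abs(u)), sqrt(5)*u/(5*Abs(u))), and the second partials r_uu, r_uv, r_vv. Take dot products:
  L(u, v) = r_uu · N̂ = 0,
  M(u, v) = r_uv · N̂ = 0,
  N(u, v) = r_vv · N̂ = 2*sqrt(5)*u^2/(5*Abs(u)).
Evaluating at (u, v) = (3/2, 5*pi/6):
  L = 0, M = 0, N = 3*sqrt(5)/5.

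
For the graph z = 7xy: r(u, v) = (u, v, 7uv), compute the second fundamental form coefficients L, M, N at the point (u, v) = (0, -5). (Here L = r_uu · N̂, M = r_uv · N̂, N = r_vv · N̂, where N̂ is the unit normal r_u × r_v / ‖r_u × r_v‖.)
L = 0;  M = 7*sqrt(1226)/1226;  N = 0

Compute the unit normal N̂(u, v) = (-7*v/sqrt(49*u^2 + 49*v^2 + 1), -7*u/sqrt(49*u^2 + 49*v^2 + 1), 1/sqrt(49*u^2 + 49*v^2 + 1)), and the second partials r_uu, r_uv, r_vv. Take dot products:
  L(u, v) = r_uu · N̂ = 0,
  M(u, v) = r_uv · N̂ = 7/sqrt(49*u^2 + 49*v^2 + 1),
  N(u, v) = r_vv · N̂ = 0.
Evaluating at (u, v) = (0, -5):
  L = 0, M = 7*sqrt(1226)/1226, N = 0.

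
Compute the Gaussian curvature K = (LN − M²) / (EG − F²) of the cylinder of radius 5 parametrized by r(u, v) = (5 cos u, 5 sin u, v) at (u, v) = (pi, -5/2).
K = 0

Coefficients of the first fundamental form: E = 25, F = 0, G = 1.
Coefficients of the second fundamental form: L = -5, M = 0, N = 0.
Assemble K = (LN − M²)/(EG − F²) = 0. At (u, v) = (pi, -5/2): K = 0.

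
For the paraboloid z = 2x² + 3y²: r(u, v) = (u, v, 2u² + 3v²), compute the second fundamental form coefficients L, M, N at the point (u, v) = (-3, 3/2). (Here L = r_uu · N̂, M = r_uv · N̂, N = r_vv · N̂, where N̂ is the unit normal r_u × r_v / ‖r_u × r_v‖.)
L = 2*sqrt(226)/113;  M = 0;  N = 3*sqrt(226)/113

Compute the unit normal N̂(u, v) = (-4*u/sqrt(16*u^2 + 36*v^2 + 1), -6*v/sqrt(16*u^2 + 36*v^2 + 1), 1/sqrt(16*u^2 + 36*v^2 + 1)), and the second partials r_uu, r_uv, r_vv. Take dot products:
  L(u, v) = r_uu · N̂ = 4/sqrt(16*u^2 + 36*v^2 + 1),
  M(u, v) = r_uv · N̂ = 0,
  N(u, v) = r_vv · N̂ = 6/sqrt(16*u^2 + 36*v^2 + 1).
Evaluating at (u, v) = (-3, 3/2):
  L = 2*sqrt(226)/113, M = 0, N = 3*sqrt(226)/113.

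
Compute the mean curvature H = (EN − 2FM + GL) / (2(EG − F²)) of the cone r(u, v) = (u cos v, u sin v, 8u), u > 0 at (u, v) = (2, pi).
H = 2*sqrt(65)/65

With E = 65, F = 0, G = u^2, L = 0, M = 0, N = 8*sqrt(65)*u^2/(65*Abs(u)), assemble
  H = (EN − 2FM + GL) / (2(EG − F²)) = 4*sqrt(65)/(65*Abs(u)).
At (u, v) = (2, pi): H = 2*sqrt(65)/65.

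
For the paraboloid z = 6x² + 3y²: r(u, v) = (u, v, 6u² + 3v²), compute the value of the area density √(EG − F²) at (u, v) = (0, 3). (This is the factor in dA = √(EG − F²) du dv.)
√(EG − F²)|_{(0, 3)} = 5*sqrt(13)

E = 144*u^2 + 1, F = 72*u*v, G = 36*v^2 + 1, so EG − F² = 144*u^2 + 36*v^2 + 1. Taking the positive square root: √(EG − F²) = sqrt(144*u^2 + 36*v^2 + 1). At (u, v) = (0, 3): 5*sqrt(13).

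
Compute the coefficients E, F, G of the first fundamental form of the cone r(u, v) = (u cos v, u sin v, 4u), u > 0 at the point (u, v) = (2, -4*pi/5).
E = 17;  F = 0;  G = 4

Partials: r_u = (cos(v), sin(v), 4), r_v = (-u*sin(v), u*cos(v), 0). As functions of (u, v):
  E = r_u · r_u = 17,
  F = r_u · r_v = 0,
  G = r_v · r_v = u^2.
Evaluating at (u, v) = (2, -4*pi/5): E = 17, F = 0, G = 4.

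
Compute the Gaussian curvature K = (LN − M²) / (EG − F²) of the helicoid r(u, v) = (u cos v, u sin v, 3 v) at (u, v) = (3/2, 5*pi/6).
K = -16/225

Coefficients of the first fundamental form: E = 1, F = 0, G = u^2 + 9.
Coefficients of the second fundamental form: L = 0, M = -3/sqrt(u^2 + 9), N = 0.
Assemble K = (LN − M²)/(EG − F²) = -9/(u^2 + 9)^2. At (u, v) = (3/2, 5*pi/6): K = -16/225.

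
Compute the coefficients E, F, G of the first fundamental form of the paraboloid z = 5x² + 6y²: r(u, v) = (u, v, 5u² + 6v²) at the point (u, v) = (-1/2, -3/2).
E = 26;  F = 90;  G = 325

Partials: r_u = (1, 0, 10*u), r_v = (0, 1, 12*v). As functions of (u, v):
  E = r_u · r_u = 100*u^2 + 1,
  F = r_u · r_v = 120*u*v,
  G = r_v · r_v = 144*v^2 + 1.
Evaluating at (u, v) = (-1/2, -3/2): E = 26, F = 90, G = 325.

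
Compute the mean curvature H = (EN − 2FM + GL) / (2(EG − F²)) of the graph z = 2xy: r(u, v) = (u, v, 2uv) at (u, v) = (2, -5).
H = 80*sqrt(13)/4563

With E = 4*v^2 + 1, F = 4*u*v, G = 4*u^2 + 1, L = 0, M = 2/sqrt(4*u^2 + 4*v^2 + 1), N = 0, assemble
  H = (EN − 2FM + GL) / (2(EG − F²)) = -8*u*v/(4*u^2 + 4*v^2 + 1)^(3/2).
At (u, v) = (2, -5): H = 80*sqrt(13)/4563.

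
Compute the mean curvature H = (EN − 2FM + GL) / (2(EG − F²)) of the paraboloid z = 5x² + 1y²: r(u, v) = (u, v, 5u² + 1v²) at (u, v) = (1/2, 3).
H = 211*sqrt(62)/3844

With E = 100*u^2 + 1, F = 20*u*v, G = 4*v^2 + 1, L = 10/sqrt(100*u^2 + 4*v^2 + 1), M = 0, N = 2/sqrt(100*u^2 + 4*v^2 + 1), assemble
  H = (EN − 2FM + GL) / (2(EG − F²)) = 2*(50*u^2 + 10*v^2 + 3)/(100*u^2 + 4*v^2 + 1)^(3/2).
At (u, v) = (1/2, 3): H = 211*sqrt(62)/3844.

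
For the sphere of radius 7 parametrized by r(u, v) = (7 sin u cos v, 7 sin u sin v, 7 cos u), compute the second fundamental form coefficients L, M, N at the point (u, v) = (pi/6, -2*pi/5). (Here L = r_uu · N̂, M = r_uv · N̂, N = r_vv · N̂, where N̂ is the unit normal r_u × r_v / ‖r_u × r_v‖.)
L = -7;  M = 0;  N = -7/4

Compute the unit normal N̂(u, v) = (sin(u)^2*cos(v)/Abs(sin(u)), sin(u)^2*sin(v)/Abs(sin(u)), sin(2*u)/(2*Abs(sin(u)))), and the second partials r_uu, r_uv, r_vv. Take dot products:
  L(u, v) = r_uu · N̂ = -7*sin(u)/Abs(sin(u)),
  M(u, v) = r_uv · N̂ = 0,
  N(u, v) = r_vv · N̂ = -7*sin(u)^3/Abs(sin(u)).
Evaluating at (u, v) = (pi/6, -2*pi/5):
  L = -7, M = 0, N = -7/4.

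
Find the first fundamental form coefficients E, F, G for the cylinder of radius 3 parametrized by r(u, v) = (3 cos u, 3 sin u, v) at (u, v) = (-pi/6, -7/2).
E = 9;  F = 0;  G = 1

Partials: r_u = (-3*sin(u), 3*cos(u), 0), r_v = (0, 0, 1). As functions of (u, v):
  E = r_u · r_u = 9,
  F = r_u · r_v = 0,
  G = r_v · r_v = 1.
Evaluating at (u, v) = (-pi/6, -7/2): E = 9, F = 0, G = 1.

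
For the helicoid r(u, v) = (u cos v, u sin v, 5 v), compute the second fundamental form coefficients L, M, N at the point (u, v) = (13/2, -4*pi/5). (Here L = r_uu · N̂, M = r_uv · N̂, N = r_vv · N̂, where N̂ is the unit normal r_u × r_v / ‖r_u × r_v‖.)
L = 0;  M = -10*sqrt(269)/269;  N = 0

Compute the unit normal N̂(u, v) = (5*sin(v)/sqrt(u^2 + 25), -5*cos(v)/sqrt(u^2 + 25), u/sqrt(u^2 + 25)), and the second partials r_uu, r_uv, r_vv. Take dot products:
  L(u, v) = r_uu · N̂ = 0,
  M(u, v) = r_uv · N̂ = -5/sqrt(u^2 + 25),
  N(u, v) = r_vv · N̂ = 0.
Evaluating at (u, v) = (13/2, -4*pi/5):
  L = 0, M = -10*sqrt(269)/269, N = 0.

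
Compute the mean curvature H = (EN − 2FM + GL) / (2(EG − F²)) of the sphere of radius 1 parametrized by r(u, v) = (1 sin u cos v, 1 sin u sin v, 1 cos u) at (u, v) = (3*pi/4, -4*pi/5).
H = -1

With E = 1, F = 0, G = sin(u)^2, L = -sin(u)/Abs(sin(u)), M = 0, N = -sin(u)^3/Abs(sin(u)), assemble
  H = (EN − 2FM + GL) / (2(EG − F²)) = -sin(u)/Abs(sin(u)).
At (u, v) = (3*pi/4, -4*pi/5): H = -1.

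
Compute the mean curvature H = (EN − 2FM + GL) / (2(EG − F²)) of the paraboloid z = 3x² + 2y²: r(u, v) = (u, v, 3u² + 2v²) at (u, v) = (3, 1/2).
H = 95*sqrt(329)/15463

With E = 36*u^2 + 1, F = 24*u*v, G = 16*v^2 + 1, L = 6/sqrt(36*u^2 + 16*v^2 + 1), M = 0, N = 4/sqrt(36*u^2 + 16*v^2 + 1), assemble
  H = (EN − 2FM + GL) / (2(EG − F²)) = (72*u^2 + 48*v^2 + 5)/(36*u^2 + 16*v^2 + 1)^(3/2).
At (u, v) = (3, 1/2): H = 95*sqrt(329)/15463.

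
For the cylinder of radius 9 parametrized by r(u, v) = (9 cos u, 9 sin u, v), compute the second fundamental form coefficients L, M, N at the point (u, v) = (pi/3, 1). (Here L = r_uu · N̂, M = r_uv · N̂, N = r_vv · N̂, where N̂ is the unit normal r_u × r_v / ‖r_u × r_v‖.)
L = -9;  M = 0;  N = 0

Compute the unit normal N̂(u, v) = (cos(u), sin(u), 0), and the second partials r_uu, r_uv, r_vv. Take dot products:
  L(u, v) = r_uu · N̂ = -9,
  M(u, v) = r_uv · N̂ = 0,
  N(u, v) = r_vv · N̂ = 0.
Evaluating at (u, v) = (pi/3, 1):
  L = -9, M = 0, N = 0.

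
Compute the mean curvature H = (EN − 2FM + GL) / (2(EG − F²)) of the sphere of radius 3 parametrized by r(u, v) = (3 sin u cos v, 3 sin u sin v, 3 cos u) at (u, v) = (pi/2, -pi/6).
H = -1/3

With E = 9, F = 0, G = 9*sin(u)^2, L = -3*sin(u)/Abs(sin(u)), M = 0, N = -3*sin(u)^3/Abs(sin(u)), assemble
  H = (EN − 2FM + GL) / (2(EG − F²)) = -sin(u)/(3*Abs(sin(u))).
At (u, v) = (pi/2, -pi/6): H = -1/3.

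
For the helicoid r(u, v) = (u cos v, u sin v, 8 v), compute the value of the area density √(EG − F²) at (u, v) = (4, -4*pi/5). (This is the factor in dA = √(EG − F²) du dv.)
√(EG − F²)|_{(4, -4*pi/5)} = 4*sqrt(5)

E = 1, F = 0, G = u^2 + 64, so EG − F² = u^2 + 64. Taking the positive square root: √(EG − F²) = sqrt(u^2 + 64). At (u, v) = (4, -4*pi/5): 4*sqrt(5).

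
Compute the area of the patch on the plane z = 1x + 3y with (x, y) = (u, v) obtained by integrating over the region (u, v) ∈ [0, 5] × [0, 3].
Area = 15*sqrt(11)

Area = ∫∫ √(EG − F²) du dv with √(EG − F²) = sqrt(11). Integrating over [0, 5] × [0, 3] gives 15*sqrt(11).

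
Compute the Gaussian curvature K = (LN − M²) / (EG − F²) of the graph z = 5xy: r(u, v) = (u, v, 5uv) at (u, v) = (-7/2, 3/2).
K = -100/528529

Coefficients of the first fundamental form: E = 25*v^2 + 1, F = 25*u*v, G = 25*u^2 + 1.
Coefficients of the second fundamental form: L = 0, M = 5/sqrt(25*u^2 + 25*v^2 + 1), N = 0.
Assemble K = (LN − M²)/(EG − F²) = -25/(625*u^4 + 1250*u^2*v^2 + 50*u^2 + 625*v^4 + 50*v^2 + 1). At (u, v) = (-7/2, 3/2): K = -100/528529.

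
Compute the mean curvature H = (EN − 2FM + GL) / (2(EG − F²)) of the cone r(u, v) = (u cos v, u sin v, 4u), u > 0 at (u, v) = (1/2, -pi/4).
H = 4*sqrt(17)/17

With E = 17, F = 0, G = u^2, L = 0, M = 0, N = 4*sqrt(17)*u^2/(17*Abs(u)), assemble
  H = (EN − 2FM + GL) / (2(EG − F²)) = 2*sqrt(17)/(17*Abs(u)).
At (u, v) = (1/2, -pi/4): H = 4*sqrt(17)/17.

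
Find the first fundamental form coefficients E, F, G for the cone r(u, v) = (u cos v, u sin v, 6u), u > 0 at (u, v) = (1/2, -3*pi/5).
E = 37;  F = 0;  G = 1/4

Partials: r_u = (cos(v), sin(v), 6), r_v = (-u*sin(v), u*cos(v), 0). As functions of (u, v):
  E = r_u · r_u = 37,
  F = r_u · r_v = 0,
  G = r_v · r_v = u^2.
Evaluating at (u, v) = (1/2, -3*pi/5): E = 37, F = 0, G = 1/4.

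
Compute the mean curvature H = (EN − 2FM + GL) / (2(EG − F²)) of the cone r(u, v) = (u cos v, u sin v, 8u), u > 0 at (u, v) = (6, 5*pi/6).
H = 2*sqrt(65)/195

With E = 65, F = 0, G = u^2, L = 0, M = 0, N = 8*sqrt(65)*u^2/(65*Abs(u)), assemble
  H = (EN − 2FM + GL) / (2(EG − F²)) = 4*sqrt(65)/(65*Abs(u)).
At (u, v) = (6, 5*pi/6): H = 2*sqrt(65)/195.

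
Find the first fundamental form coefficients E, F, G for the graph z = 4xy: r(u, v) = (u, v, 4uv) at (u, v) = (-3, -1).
E = 17;  F = 48;  G = 145

Partials: r_u = (1, 0, 4*v), r_v = (0, 1, 4*u). As functions of (u, v):
  E = r_u · r_u = 16*v^2 + 1,
  F = r_u · r_v = 16*u*v,
  G = r_v · r_v = 16*u^2 + 1.
Evaluating at (u, v) = (-3, -1): E = 17, F = 48, G = 145.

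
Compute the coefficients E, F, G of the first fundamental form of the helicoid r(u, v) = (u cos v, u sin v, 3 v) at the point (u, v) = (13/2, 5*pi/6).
E = 1;  F = 0;  G = 205/4

Partials: r_u = (cos(v), sin(v), 0), r_v = (-u*sin(v), u*cos(v), 3). As functions of (u, v):
  E = r_u · r_u = 1,
  F = r_u · r_v = 0,
  G = r_v · r_v = u^2 + 9.
Evaluating at (u, v) = (13/2, 5*pi/6): E = 1, F = 0, G = 205/4.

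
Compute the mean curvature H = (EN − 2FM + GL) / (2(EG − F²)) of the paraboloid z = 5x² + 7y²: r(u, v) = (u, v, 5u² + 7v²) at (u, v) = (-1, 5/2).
H = 2279*sqrt(1326)/586092

With E = 100*u^2 + 1, F = 140*u*v, G = 196*v^2 + 1, L = 10/sqrt(100*u^2 + 196*v^2 + 1), M = 0, N = 14/sqrt(100*u^2 + 196*v^2 + 1), assemble
  H = (EN − 2FM + GL) / (2(EG − F²)) = 4*(175*u^2 + 245*v^2 + 3)/(100*u^2 + 196*v^2 + 1)^(3/2).
At (u, v) = (-1, 5/2): H = 2279*sqrt(1326)/586092.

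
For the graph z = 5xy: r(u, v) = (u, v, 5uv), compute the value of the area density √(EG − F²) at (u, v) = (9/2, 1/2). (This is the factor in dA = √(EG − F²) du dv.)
√(EG − F²)|_{(9/2, 1/2)} = sqrt(2054)/2

E = 25*v^2 + 1, F = 25*u*v, G = 25*u^2 + 1, so EG − F² = 25*u^2 + 25*v^2 + 1. Taking the positive square root: √(EG − F²) = sqrt(25*u^2 + 25*v^2 + 1). At (u, v) = (9/2, 1/2): sqrt(2054)/2.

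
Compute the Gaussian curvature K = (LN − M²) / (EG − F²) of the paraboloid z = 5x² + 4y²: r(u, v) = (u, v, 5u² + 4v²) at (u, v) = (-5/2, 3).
K = 20/361201

Coefficients of the first fundamental form: E = 100*u^2 + 1, F = 80*u*v, G = 64*v^2 + 1.
Coefficients of the second fundamental form: L = 10/sqrt(100*u^2 + 64*v^2 + 1), M = 0, N = 8/sqrt(100*u^2 + 64*v^2 + 1).
Assemble K = (LN − M²)/(EG − F²) = 80/(10000*u^4 + 12800*u^2*v^2 + 200*u^2 + 4096*v^4 + 128*v^2 + 1). At (u, v) = (-5/2, 3): K = 20/361201.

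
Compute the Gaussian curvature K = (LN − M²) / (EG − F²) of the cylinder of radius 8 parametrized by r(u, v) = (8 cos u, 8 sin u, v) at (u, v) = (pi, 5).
K = 0

Coefficients of the first fundamental form: E = 64, F = 0, G = 1.
Coefficients of the second fundamental form: L = -8, M = 0, N = 0.
Assemble K = (LN − M²)/(EG − F²) = 0. At (u, v) = (pi, 5): K = 0.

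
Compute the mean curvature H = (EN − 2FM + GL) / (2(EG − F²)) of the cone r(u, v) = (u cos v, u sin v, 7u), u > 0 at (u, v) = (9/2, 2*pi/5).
H = 7*sqrt(2)/90

With E = 50, F = 0, G = u^2, L = 0, M = 0, N = 7*sqrt(2)*u^2/(10*Abs(u)), assemble
  H = (EN − 2FM + GL) / (2(EG − F²)) = 7*sqrt(2)/(20*Abs(u)).
At (u, v) = (9/2, 2*pi/5): H = 7*sqrt(2)/90.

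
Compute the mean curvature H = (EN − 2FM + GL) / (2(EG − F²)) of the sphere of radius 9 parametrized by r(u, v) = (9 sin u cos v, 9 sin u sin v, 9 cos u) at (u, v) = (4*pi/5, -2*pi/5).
H = -1/9

With E = 81, F = 0, G = 81*sin(u)^2, L = -9*sin(u)/Abs(sin(u)), M = 0, N = -9*sin(u)^3/Abs(sin(u)), assemble
  H = (EN − 2FM + GL) / (2(EG − F²)) = -sin(u)/(9*Abs(sin(u))).
At (u, v) = (4*pi/5, -2*pi/5): H = -1/9.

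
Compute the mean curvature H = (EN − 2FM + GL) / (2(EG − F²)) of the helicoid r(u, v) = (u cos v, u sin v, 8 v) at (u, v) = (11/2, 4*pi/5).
H = 0

With E = 1, F = 0, G = u^2 + 64, L = 0, M = -8/sqrt(u^2 + 64), N = 0, assemble
  H = (EN − 2FM + GL) / (2(EG − F²)) = 0.
At (u, v) = (11/2, 4*pi/5): H = 0.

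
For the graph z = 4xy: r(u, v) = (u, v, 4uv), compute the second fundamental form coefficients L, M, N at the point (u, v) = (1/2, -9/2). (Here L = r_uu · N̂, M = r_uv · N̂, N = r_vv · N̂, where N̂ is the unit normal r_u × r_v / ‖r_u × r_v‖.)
L = 0;  M = 4*sqrt(329)/329;  N = 0

Compute the unit normal N̂(u, v) = (-4*v/sqrt(16*u^2 + 16*v^2 + 1), -4*u/sqrt(16*u^2 + 16*v^2 + 1), 1/sqrt(16*u^2 + 16*v^2 + 1)), and the second partials r_uu, r_uv, r_vv. Take dot products:
  L(u, v) = r_uu · N̂ = 0,
  M(u, v) = r_uv · N̂ = 4/sqrt(16*u^2 + 16*v^2 + 1),
  N(u, v) = r_vv · N̂ = 0.
Evaluating at (u, v) = (1/2, -9/2):
  L = 0, M = 4*sqrt(329)/329, N = 0.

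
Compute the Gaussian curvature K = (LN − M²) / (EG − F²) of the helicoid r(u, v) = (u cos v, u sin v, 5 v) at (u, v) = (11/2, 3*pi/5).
K = -400/48841

Coefficients of the first fundamental form: E = 1, F = 0, G = u^2 + 25.
Coefficients of the second fundamental form: L = 0, M = -5/sqrt(u^2 + 25), N = 0.
Assemble K = (LN − M²)/(EG − F²) = -25/(u^2 + 25)^2. At (u, v) = (11/2, 3*pi/5): K = -400/48841.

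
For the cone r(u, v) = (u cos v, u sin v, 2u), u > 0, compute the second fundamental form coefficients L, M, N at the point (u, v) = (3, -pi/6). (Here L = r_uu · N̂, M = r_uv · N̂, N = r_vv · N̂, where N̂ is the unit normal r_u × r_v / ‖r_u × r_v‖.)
L = 0;  M = 0;  N = 6*sqrt(5)/5

Compute the unit normal N̂(u, v) = (-2*sqrt(5)*u*cos(v)/(5*Abs(u)), -2*sqrt(5)*u*sin(v)/(5*Abs(u)), sqrt(5)*u/(5*Abs(u))), and the second partials r_uu, r_uv, r_vv. Take dot products:
  L(u, v) = r_uu · N̂ = 0,
  M(u, v) = r_uv · N̂ = 0,
  N(u, v) = r_vv · N̂ = 2*sqrt(5)*u^2/(5*Abs(u)).
Evaluating at (u, v) = (3, -pi/6):
  L = 0, M = 0, N = 6*sqrt(5)/5.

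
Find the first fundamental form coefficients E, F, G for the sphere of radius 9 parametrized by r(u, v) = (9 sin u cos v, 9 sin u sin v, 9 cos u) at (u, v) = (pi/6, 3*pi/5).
E = 81;  F = 0;  G = 81/4

Partials: r_u = (9*cos(u)*cos(v), 9*sin(v)*cos(u), -9*sin(u)), r_v = (-9*sin(u)*sin(v), 9*sin(u)*cos(v), 0). As functions of (u, v):
  E = r_u · r_u = 81,
  F = r_u · r_v = 0,
  G = r_v · r_v = 81*sin(u)^2.
Evaluating at (u, v) = (pi/6, 3*pi/5): E = 81, F = 0, G = 81/4.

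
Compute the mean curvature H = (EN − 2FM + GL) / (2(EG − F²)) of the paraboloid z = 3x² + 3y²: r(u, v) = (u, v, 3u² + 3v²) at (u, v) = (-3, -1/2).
H = 1005*sqrt(334)/111556

With E = 36*u^2 + 1, F = 36*u*v, G = 36*v^2 + 1, L = 6/sqrt(36*u^2 + 36*v^2 + 1), M = 0, N = 6/sqrt(36*u^2 + 36*v^2 + 1), assemble
  H = (EN − 2FM + GL) / (2(EG − F²)) = 6*(18*u^2 + 18*v^2 + 1)/(36*u^2 + 36*v^2 + 1)^(3/2).
At (u, v) = (-3, -1/2): H = 1005*sqrt(334)/111556.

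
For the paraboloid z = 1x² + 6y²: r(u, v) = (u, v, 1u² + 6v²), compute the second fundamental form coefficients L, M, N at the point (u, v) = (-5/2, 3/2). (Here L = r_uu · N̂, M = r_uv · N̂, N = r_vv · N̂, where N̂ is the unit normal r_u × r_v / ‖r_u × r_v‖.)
L = sqrt(14)/35;  M = 0;  N = 6*sqrt(14)/35

Compute the unit normal N̂(u, v) = (-2*u/sqrt(4*u^2 + 144*v^2 + 1), -12*v/sqrt(4*u^2 + 144*v^2 + 1), 1/sqrt(4*u^2 + 144*v^2 + 1)), and the second partials r_uu, r_uv, r_vv. Take dot products:
  L(u, v) = r_uu · N̂ = 2/sqrt(4*u^2 + 144*v^2 + 1),
  M(u, v) = r_uv · N̂ = 0,
  N(u, v) = r_vv · N̂ = 12/sqrt(4*u^2 + 144*v^2 + 1).
Evaluating at (u, v) = (-5/2, 3/2):
  L = sqrt(14)/35, M = 0, N = 6*sqrt(14)/35.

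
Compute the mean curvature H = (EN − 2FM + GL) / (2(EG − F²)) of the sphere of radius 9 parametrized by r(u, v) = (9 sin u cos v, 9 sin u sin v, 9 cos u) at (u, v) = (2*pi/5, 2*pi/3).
H = -1/9

With E = 81, F = 0, G = 81*sin(u)^2, L = -9*sin(u)/Abs(sin(u)), M = 0, N = -9*sin(u)^3/Abs(sin(u)), assemble
  H = (EN − 2FM + GL) / (2(EG − F²)) = -sin(u)/(9*Abs(sin(u))).
At (u, v) = (2*pi/5, 2*pi/3): H = -1/9.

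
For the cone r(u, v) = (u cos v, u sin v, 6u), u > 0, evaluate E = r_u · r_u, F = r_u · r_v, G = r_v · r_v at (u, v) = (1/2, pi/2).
E = 37;  F = 0;  G = 1/4

Partials: r_u = (cos(v), sin(v), 6), r_v = (-u*sin(v), u*cos(v), 0). As functions of (u, v):
  E = r_u · r_u = 37,
  F = r_u · r_v = 0,
  G = r_v · r_v = u^2.
Evaluating at (u, v) = (1/2, pi/2): E = 37, F = 0, G = 1/4.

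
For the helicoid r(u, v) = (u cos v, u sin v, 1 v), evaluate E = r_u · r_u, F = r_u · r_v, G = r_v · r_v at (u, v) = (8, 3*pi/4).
E = 1;  F = 0;  G = 65

Partials: r_u = (cos(v), sin(v), 0), r_v = (-u*sin(v), u*cos(v), 1). As functions of (u, v):
  E = r_u · r_u = 1,
  F = r_u · r_v = 0,
  G = r_v · r_v = u^2 + 1.
Evaluating at (u, v) = (8, 3*pi/4): E = 1, F = 0, G = 65.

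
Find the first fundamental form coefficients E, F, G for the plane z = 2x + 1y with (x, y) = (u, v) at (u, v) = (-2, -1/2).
E = 5;  F = 2;  G = 2

Partials: r_u = (1, 0, 2), r_v = (0, 1, 1). As functions of (u, v):
  E = r_u · r_u = 5,
  F = r_u · r_v = 2,
  G = r_v · r_v = 2.
Evaluating at (u, v) = (-2, -1/2): E = 5, F = 2, G = 2.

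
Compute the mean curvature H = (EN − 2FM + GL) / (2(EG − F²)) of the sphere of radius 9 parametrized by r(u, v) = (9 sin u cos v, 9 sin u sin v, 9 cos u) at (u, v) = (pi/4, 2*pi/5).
H = -1/9

With E = 81, F = 0, G = 81*sin(u)^2, L = -9*sin(u)/Abs(sin(u)), M = 0, N = -9*sin(u)^3/Abs(sin(u)), assemble
  H = (EN − 2FM + GL) / (2(EG − F²)) = -sin(u)/(9*Abs(sin(u))).
At (u, v) = (pi/4, 2*pi/5): H = -1/9.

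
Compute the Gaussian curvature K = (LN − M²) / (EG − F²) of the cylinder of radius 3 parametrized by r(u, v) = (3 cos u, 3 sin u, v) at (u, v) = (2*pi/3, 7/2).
K = 0

Coefficients of the first fundamental form: E = 9, F = 0, G = 1.
Coefficients of the second fundamental form: L = -3, M = 0, N = 0.
Assemble K = (LN − M²)/(EG − F²) = 0. At (u, v) = (2*pi/3, 7/2): K = 0.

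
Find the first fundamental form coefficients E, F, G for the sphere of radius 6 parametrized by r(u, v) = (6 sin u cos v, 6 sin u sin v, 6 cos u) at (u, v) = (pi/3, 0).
E = 36;  F = 0;  G = 27

Partials: r_u = (6*cos(u)*cos(v), 6*sin(v)*cos(u), -6*sin(u)), r_v = (-6*sin(u)*sin(v), 6*sin(u)*cos(v), 0). As functions of (u, v):
  E = r_u · r_u = 36,
  F = r_u · r_v = 0,
  G = r_v · r_v = 36*sin(u)^2.
Evaluating at (u, v) = (pi/3, 0): E = 36, F = 0, G = 27.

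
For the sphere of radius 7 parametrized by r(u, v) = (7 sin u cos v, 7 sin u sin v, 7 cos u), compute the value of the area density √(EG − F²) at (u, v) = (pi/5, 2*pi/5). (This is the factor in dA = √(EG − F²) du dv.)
√(EG − F²)|_{(pi/5, 2*pi/5)} = 49*sqrt(10 - 2*sqrt(5))/4

E = 49, F = 0, G = 49*sin(u)^2, so EG − F² = 2401*sin(u)^2. Taking the positive square root: √(EG − F²) = 49*Abs(sin(u)). At (u, v) = (pi/5, 2*pi/5): 49*sqrt(10 - 2*sqrt(5))/4.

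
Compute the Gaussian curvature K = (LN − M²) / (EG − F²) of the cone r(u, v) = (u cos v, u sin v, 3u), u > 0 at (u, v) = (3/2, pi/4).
K = 0

Coefficients of the first fundamental form: E = 10, F = 0, G = u^2.
Coefficients of the second fundamental form: L = 0, M = 0, N = 3*sqrt(10)*u^2/(10*Abs(u)).
Assemble K = (LN − M²)/(EG − F²) = 0. At (u, v) = (3/2, pi/4): K = 0.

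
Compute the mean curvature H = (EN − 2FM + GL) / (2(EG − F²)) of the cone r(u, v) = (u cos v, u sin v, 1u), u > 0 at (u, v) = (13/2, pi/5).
H = sqrt(2)/26

With E = 2, F = 0, G = u^2, L = 0, M = 0, N = sqrt(2)*u^2/(2*Abs(u)), assemble
  H = (EN − 2FM + GL) / (2(EG − F²)) = sqrt(2)/(4*Abs(u)).
At (u, v) = (13/2, pi/5): H = sqrt(2)/26.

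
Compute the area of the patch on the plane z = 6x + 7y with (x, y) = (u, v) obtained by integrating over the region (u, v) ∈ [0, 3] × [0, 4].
Area = 12*sqrt(86)

Area = ∫∫ √(EG − F²) du dv with √(EG − F²) = sqrt(86). Integrating over [0, 3] × [0, 4] gives 12*sqrt(86).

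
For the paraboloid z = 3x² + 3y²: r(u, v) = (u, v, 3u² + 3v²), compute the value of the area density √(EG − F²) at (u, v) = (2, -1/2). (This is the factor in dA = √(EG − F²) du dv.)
√(EG − F²)|_{(2, -1/2)} = sqrt(154)

E = 36*u^2 + 1, F = 36*u*v, G = 36*v^2 + 1, so EG − F² = 36*u^2 + 36*v^2 + 1. Taking the positive square root: √(EG − F²) = sqrt(36*u^2 + 36*v^2 + 1). At (u, v) = (2, -1/2): sqrt(154).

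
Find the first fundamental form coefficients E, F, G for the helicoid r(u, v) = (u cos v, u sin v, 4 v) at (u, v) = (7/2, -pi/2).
E = 1;  F = 0;  G = 113/4

Partials: r_u = (cos(v), sin(v), 0), r_v = (-u*sin(v), u*cos(v), 4). As functions of (u, v):
  E = r_u · r_u = 1,
  F = r_u · r_v = 0,
  G = r_v · r_v = u^2 + 16.
Evaluating at (u, v) = (7/2, -pi/2): E = 1, F = 0, G = 113/4.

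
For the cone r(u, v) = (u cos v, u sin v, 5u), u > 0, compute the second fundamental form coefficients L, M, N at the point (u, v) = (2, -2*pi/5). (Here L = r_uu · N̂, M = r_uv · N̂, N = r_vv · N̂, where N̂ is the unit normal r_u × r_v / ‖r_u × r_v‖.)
L = 0;  M = 0;  N = 5*sqrt(26)/13

Compute the unit normal N̂(u, v) = (-5*sqrt(26)*u*cos(v)/(26*Abs(u)), -5*sqrt(26)*u*sin(v)/(26*Abs(u)), sqrt(26)*u/(26*Abs(u))), and the second partials r_uu, r_uv, r_vv. Take dot products:
  L(u, v) = r_uu · N̂ = 0,
  M(u, v) = r_uv · N̂ = 0,
  N(u, v) = r_vv · N̂ = 5*sqrt(26)*u^2/(26*Abs(u)).
Evaluating at (u, v) = (2, -2*pi/5):
  L = 0, M = 0, N = 5*sqrt(26)/13.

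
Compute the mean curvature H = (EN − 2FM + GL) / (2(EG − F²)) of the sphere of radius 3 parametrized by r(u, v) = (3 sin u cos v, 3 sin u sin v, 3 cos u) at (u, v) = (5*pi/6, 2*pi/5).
H = -1/3

With E = 9, F = 0, G = 9*sin(u)^2, L = -3*sin(u)/Abs(sin(u)), M = 0, N = -3*sin(u)^3/Abs(sin(u)), assemble
  H = (EN − 2FM + GL) / (2(EG − F²)) = -sin(u)/(3*Abs(sin(u))).
At (u, v) = (5*pi/6, 2*pi/5): H = -1/3.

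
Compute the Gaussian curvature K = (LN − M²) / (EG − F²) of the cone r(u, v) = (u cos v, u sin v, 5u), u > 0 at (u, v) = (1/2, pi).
K = 0

Coefficients of the first fundamental form: E = 26, F = 0, G = u^2.
Coefficients of the second fundamental form: L = 0, M = 0, N = 5*sqrt(26)*u^2/(26*Abs(u)).
Assemble K = (LN − M²)/(EG − F²) = 0. At (u, v) = (1/2, pi): K = 0.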